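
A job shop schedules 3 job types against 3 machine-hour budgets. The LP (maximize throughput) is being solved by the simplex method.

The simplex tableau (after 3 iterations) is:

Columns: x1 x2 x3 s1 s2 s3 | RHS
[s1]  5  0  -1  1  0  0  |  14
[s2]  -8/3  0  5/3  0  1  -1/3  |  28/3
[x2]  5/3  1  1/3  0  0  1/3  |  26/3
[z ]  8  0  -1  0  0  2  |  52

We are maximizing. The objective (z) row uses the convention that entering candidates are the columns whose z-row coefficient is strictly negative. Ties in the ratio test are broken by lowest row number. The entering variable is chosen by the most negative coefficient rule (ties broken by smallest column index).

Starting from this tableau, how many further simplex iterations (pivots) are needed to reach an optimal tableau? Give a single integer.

1

pivot: x3 in, s2 out → z = 288/5
No improving column remains; optimal.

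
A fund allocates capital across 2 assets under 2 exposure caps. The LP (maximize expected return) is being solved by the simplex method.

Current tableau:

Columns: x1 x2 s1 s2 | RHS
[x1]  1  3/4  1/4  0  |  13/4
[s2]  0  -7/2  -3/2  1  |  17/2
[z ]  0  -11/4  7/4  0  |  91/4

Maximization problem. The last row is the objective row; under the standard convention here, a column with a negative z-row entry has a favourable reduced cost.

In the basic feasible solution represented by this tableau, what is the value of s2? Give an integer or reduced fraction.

17/2

s2 is basic (row 2); its value is the RHS of that row: 17/2.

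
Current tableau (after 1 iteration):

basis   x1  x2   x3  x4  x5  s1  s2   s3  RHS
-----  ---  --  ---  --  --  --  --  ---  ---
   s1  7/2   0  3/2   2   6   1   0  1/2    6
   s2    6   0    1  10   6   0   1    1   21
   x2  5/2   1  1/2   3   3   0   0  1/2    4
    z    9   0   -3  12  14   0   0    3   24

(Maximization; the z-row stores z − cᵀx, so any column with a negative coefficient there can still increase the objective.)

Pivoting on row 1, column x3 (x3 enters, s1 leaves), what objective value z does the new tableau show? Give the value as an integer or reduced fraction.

Minimum ratio for x3: 6/(3/2) = 4.
z changes by −(z-row coeff of x3)·ratio = −(-3)·4 = 12.
New z = 24 + 12 = 36.

36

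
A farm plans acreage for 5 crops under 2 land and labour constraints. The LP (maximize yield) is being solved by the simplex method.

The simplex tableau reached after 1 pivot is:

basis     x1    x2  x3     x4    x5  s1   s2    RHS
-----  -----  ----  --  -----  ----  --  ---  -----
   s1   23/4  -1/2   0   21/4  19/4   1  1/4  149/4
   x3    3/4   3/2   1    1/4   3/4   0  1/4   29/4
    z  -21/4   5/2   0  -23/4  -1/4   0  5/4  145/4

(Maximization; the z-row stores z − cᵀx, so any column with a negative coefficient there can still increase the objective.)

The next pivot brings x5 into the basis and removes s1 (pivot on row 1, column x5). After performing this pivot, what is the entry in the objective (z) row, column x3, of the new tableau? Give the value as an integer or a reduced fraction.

Pivot element is row 1, column x5: 19/4.
Normalize row 1: new (row 1, x3) = 0/(19/4) = 0.
z-row ← z-row − (-1/4)·(new row 1): 0 − (-1/4)·0 = 0.

0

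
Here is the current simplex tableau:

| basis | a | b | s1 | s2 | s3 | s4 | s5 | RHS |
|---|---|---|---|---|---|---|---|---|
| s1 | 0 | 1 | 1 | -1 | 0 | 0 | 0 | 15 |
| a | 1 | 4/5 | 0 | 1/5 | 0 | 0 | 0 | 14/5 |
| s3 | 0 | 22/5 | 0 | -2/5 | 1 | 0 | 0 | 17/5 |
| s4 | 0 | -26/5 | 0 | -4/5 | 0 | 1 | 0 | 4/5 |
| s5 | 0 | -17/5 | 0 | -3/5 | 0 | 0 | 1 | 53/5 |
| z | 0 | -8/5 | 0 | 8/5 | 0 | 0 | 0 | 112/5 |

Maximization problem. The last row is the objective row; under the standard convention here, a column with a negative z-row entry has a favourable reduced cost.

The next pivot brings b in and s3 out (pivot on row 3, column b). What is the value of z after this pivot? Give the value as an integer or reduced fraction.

Minimum ratio for b: (17/5)/(22/5) = 17/22.
z changes by −(z-row coeff of b)·ratio = −(-8/5)·(17/22) = 68/55.
New z = 112/5 + (68/55) = 260/11.

260/11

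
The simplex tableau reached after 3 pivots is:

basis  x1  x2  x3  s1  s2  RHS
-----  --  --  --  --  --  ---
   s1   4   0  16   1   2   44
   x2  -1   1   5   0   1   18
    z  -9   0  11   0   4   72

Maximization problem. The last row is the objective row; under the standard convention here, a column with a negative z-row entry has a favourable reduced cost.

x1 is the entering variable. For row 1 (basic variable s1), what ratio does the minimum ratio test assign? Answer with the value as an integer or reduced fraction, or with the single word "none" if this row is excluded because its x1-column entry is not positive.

Ratio = RHS / (x1 entry) = 44 / 4 = 11.

11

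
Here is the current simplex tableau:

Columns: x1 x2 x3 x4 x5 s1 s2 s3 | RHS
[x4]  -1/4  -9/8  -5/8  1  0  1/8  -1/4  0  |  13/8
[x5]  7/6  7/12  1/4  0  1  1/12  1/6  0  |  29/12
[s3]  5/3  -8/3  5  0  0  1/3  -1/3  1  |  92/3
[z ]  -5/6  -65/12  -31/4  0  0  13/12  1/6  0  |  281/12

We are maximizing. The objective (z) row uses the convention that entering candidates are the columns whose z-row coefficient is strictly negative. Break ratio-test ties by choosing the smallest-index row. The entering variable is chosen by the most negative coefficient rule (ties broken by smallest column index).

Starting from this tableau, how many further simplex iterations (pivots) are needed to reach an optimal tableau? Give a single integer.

pivot: x3 in, s3 out → z = 1419/20
pivot: x2 in, x5 out → z = 3557/43
No improving column remains; optimal.

2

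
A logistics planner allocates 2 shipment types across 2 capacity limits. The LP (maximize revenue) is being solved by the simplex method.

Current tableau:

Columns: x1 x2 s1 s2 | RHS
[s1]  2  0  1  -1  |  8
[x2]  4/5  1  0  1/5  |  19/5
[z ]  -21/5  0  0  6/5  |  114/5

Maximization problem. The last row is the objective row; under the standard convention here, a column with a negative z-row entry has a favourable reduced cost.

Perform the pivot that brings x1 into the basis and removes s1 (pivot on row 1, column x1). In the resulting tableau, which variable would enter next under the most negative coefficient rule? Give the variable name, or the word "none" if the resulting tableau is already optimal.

s2

Pivot element 2. New z-row = old z-row − (-21/5)·(row 1/2).
Updated z-row coefficients: x1: 0, x2: 0, s1: 21/10, s2: -9/10.
The most negative is -9/10 in column s2, so s2 would enter next.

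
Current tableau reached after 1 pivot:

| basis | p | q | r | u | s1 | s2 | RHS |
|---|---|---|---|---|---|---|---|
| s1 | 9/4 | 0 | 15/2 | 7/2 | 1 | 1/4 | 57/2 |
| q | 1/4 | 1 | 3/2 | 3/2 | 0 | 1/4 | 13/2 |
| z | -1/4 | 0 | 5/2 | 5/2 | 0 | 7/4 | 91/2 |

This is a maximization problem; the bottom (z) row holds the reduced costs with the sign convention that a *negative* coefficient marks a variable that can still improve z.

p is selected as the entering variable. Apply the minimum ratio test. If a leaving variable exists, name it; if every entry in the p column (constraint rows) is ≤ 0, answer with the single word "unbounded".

s1

Ratios: row 1 (s1): (57/2)/(9/4) = 38/3; row 2 (q): (13/2)/(1/4) = 26.
Minimum ratio is in the s1 row, so s1 leaves.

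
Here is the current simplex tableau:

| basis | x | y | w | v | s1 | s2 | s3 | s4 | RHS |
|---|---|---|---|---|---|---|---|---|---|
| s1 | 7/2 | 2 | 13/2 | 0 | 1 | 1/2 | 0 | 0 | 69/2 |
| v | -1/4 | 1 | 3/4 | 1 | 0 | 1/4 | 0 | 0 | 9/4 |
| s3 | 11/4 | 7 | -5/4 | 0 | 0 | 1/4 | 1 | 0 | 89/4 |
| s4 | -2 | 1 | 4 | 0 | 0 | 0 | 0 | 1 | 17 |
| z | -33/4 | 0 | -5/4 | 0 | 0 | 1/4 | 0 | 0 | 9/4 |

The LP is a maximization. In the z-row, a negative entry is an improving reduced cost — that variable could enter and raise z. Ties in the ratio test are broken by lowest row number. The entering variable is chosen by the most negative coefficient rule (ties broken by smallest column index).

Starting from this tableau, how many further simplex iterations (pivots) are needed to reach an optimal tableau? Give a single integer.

pivot: x in, s3 out → z = 69
pivot: w in, s1 out → z = 6481/89
No improving column remains; optimal.

2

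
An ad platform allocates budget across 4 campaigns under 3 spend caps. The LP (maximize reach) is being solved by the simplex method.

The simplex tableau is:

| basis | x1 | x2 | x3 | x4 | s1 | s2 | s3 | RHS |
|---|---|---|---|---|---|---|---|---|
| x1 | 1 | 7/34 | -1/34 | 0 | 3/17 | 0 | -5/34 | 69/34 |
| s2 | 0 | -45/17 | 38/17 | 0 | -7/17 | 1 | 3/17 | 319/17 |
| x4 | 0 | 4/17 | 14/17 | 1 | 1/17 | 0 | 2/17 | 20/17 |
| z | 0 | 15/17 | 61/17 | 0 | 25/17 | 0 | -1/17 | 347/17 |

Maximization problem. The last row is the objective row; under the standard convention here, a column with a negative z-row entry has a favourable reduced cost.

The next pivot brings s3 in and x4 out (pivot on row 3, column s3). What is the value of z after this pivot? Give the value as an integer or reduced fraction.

Minimum ratio for s3: (20/17)/(2/17) = 10.
z changes by −(z-row coeff of s3)·ratio = −(-1/17)·10 = 10/17.
New z = 347/17 + (10/17) = 21.

21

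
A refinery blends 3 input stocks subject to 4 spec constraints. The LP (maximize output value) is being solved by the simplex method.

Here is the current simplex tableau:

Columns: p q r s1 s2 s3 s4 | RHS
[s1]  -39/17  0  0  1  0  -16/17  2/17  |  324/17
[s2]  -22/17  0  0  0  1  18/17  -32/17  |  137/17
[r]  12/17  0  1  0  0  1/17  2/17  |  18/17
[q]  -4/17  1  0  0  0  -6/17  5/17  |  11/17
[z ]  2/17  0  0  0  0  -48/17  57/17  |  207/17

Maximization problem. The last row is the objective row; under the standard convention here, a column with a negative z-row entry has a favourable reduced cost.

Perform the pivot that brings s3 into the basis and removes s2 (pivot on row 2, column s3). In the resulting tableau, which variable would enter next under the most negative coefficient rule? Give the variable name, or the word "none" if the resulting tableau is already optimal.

p

Pivot element 18/17. New z-row = old z-row − (-48/17)·(row 2/(18/17)).
Updated z-row coefficients: p: -10/3, q: 0, r: 0, s1: 0, s2: 8/3, s3: 0, s4: -5/3.
The most negative is -10/3 in column p, so p would enter next.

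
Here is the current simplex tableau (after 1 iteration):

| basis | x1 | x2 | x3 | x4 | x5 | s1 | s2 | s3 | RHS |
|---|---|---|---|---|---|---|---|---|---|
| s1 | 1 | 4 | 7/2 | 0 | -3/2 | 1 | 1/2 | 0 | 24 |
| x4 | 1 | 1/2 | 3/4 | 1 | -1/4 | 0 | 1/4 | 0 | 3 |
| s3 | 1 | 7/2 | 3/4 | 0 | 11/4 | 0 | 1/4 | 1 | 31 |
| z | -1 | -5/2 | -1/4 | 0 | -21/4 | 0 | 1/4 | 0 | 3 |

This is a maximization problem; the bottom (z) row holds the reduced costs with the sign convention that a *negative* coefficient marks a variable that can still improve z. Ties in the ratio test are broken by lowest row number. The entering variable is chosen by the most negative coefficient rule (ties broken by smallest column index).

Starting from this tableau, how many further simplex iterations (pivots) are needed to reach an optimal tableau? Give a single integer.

1

pivot: x5 in, s3 out → z = 684/11
No improving column remains; optimal.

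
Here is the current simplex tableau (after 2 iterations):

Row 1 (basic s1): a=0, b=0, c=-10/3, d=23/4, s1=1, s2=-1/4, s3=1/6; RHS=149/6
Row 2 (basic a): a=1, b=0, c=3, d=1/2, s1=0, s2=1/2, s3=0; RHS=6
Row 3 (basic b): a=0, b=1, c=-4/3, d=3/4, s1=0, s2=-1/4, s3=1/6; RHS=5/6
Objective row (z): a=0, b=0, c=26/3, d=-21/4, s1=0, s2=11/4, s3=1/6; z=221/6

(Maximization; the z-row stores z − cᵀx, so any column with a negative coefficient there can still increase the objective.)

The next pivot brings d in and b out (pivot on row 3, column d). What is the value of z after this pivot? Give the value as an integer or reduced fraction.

128/3

Minimum ratio for d: (5/6)/(3/4) = 10/9.
z changes by −(z-row coeff of d)·ratio = −(-21/4)·(10/9) = 35/6.
New z = 221/6 + (35/6) = 128/3.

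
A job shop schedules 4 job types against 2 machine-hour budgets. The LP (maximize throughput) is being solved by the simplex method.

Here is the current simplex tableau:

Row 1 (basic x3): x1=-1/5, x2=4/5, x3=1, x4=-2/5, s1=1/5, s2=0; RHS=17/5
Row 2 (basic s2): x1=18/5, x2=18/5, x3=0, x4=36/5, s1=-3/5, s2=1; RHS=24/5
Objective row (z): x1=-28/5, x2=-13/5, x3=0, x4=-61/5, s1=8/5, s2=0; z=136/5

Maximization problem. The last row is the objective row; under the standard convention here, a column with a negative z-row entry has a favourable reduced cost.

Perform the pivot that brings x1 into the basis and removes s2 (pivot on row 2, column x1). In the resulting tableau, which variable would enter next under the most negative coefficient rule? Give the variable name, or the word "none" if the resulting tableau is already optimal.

x4

Pivot element 18/5. New z-row = old z-row − (-28/5)·(row 2/(18/5)).
Updated z-row coefficients: x1: 0, x2: 3, x3: 0, x4: -1, s1: 2/3, s2: 14/9.
The most negative is -1 in column x4, so x4 would enter next.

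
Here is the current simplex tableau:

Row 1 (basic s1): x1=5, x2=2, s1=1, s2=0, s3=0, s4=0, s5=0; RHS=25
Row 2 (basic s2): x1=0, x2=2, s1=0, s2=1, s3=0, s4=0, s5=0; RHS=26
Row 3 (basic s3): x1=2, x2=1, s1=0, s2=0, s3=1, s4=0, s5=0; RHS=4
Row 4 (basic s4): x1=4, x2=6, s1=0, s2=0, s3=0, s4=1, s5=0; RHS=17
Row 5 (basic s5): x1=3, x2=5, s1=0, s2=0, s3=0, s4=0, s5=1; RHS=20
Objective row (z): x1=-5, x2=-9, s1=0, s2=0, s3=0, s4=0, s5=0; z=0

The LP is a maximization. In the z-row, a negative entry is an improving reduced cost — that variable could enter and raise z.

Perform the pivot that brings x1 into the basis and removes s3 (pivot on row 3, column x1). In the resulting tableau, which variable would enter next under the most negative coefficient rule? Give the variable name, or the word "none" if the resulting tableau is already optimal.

Pivot element 2. New z-row = old z-row − (-5)·(row 3/2).
Updated z-row coefficients: x1: 0, x2: -13/2, s1: 0, s2: 0, s3: 5/2, s4: 0, s5: 0.
The most negative is -13/2 in column x2, so x2 would enter next.

x2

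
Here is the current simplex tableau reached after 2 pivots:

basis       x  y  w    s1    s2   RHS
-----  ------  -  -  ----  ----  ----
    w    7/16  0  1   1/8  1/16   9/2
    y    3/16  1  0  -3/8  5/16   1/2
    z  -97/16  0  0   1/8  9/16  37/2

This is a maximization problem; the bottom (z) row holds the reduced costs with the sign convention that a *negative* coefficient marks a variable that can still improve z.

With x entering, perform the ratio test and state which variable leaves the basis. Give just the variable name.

y

Ratios: row 1 (w): (9/2)/(7/16) = 72/7; row 2 (y): (1/2)/(3/16) = 8/3.
Minimum ratio 8/3 is in the y row, so y leaves.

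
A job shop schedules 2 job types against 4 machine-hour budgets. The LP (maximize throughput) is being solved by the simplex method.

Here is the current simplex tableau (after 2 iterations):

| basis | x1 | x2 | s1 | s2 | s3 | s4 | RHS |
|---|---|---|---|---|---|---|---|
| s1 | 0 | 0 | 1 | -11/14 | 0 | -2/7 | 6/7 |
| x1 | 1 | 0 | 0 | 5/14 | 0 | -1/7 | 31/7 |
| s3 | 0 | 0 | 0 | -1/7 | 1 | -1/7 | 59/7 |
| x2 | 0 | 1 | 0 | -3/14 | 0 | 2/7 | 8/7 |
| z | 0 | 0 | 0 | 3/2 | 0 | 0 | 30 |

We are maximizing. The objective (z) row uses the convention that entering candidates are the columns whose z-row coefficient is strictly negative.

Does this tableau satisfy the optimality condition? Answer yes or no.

No objective-row coefficient is strictly negative, so no entering variable exists; the tableau is optimal.

yes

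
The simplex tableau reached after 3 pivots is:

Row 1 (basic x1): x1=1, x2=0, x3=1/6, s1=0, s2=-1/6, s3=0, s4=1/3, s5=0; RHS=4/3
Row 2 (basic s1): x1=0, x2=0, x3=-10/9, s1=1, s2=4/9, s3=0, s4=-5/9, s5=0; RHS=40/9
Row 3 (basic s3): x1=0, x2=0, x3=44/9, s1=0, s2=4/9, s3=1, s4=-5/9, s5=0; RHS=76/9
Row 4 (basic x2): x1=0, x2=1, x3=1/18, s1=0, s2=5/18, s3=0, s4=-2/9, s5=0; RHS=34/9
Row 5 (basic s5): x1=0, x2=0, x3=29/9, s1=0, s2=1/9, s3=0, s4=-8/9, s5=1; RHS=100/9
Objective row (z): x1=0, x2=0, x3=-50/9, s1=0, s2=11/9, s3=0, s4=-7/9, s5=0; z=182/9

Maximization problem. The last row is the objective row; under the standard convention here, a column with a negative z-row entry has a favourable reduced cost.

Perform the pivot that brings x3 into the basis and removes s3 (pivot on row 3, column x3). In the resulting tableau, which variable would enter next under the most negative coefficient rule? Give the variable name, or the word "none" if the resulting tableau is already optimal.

s4

Pivot element 44/9. New z-row = old z-row − (-50/9)·(row 3/(44/9)).
Updated z-row coefficients: x1: 0, x2: 0, x3: 0, s1: 0, s2: 19/11, s3: 25/22, s4: -31/22, s5: 0.
The most negative is -31/22 in column s4, so s4 would enter next.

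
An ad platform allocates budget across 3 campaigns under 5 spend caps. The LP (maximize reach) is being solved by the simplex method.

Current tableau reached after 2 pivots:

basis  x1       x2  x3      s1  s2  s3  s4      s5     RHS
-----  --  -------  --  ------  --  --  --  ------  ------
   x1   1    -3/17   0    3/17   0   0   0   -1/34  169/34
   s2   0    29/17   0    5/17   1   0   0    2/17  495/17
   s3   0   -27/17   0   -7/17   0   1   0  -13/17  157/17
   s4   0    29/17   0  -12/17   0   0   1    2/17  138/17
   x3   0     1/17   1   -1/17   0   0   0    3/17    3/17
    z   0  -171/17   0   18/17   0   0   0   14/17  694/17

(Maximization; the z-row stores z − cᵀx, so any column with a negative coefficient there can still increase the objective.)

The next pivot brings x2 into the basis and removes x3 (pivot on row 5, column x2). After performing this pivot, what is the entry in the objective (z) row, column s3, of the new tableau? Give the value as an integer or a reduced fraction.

Pivot element is row 5, column x2: 1/17.
Normalize row 5: new (row 5, s3) = 0/(1/17) = 0.
z-row ← z-row − (-171/17)·(new row 5): 0 − (-171/17)·0 = 0.

0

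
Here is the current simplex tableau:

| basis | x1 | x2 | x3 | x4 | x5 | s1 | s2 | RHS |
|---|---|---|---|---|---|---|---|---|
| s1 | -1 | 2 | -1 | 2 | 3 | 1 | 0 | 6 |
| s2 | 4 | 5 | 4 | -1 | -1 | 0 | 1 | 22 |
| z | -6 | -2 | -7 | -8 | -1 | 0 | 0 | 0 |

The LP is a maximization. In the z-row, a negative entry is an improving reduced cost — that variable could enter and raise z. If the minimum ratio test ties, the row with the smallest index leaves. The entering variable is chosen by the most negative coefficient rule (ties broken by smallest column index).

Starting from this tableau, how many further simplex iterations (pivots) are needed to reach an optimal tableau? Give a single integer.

2

pivot: x4 in, s1 out → z = 24
pivot: x3 in, s2 out → z = 718/7
No improving column remains; optimal.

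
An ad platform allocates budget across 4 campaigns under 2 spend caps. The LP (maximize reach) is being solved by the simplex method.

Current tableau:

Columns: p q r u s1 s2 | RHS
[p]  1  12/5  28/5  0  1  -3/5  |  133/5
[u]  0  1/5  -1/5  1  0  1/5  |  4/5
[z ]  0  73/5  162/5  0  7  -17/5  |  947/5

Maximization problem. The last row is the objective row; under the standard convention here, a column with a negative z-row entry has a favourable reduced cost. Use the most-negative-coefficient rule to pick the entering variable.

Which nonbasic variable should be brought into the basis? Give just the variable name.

s2

Objective-row coefficients: p: 0, q: 73/5, r: 162/5, u: 0, s1: 7, s2: -17/5.
The most negative is -17/5 in column s2, so s2 enters.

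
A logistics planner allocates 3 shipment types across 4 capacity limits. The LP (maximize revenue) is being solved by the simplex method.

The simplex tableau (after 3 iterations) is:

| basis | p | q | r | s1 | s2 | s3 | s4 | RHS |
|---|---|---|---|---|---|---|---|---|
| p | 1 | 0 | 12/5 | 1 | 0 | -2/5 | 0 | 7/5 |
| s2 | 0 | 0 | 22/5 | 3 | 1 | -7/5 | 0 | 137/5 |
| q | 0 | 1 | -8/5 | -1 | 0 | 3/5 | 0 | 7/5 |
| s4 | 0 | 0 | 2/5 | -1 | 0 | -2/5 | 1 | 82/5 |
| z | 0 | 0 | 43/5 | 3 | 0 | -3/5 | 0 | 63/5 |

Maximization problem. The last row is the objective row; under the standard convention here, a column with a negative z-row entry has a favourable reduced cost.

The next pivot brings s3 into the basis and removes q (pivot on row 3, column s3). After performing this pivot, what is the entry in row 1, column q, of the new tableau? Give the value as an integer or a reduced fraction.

Pivot element is row 3, column s3: 3/5.
Normalize row 3: new (row 3, q) = 1/(3/5) = 5/3.
row 1 ← row 1 − (-2/5)·(new row 3): 0 − (-2/5)·(5/3) = 2/3.

2/3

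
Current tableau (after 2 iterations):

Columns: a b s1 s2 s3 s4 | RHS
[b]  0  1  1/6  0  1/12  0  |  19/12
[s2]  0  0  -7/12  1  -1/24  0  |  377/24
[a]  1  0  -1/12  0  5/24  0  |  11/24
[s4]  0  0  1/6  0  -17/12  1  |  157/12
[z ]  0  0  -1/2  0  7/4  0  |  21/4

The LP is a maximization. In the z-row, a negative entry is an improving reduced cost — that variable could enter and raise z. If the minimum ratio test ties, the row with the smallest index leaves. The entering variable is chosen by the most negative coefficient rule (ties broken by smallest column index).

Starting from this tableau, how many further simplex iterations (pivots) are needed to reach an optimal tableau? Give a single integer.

pivot: s1 in, b out → z = 10
No improving column remains; optimal.

1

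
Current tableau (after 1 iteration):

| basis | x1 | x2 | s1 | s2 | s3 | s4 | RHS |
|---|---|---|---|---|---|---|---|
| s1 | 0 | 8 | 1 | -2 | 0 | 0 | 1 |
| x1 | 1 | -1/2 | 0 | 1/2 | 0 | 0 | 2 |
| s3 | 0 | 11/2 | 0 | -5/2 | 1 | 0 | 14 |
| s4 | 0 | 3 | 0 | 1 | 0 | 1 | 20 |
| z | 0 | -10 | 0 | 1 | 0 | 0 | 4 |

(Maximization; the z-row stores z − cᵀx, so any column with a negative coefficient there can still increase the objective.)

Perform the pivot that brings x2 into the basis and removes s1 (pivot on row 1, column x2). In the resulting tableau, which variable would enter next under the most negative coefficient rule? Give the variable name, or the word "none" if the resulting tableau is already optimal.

Pivot element 8. New z-row = old z-row − (-10)·(row 1/8).
Updated z-row coefficients: x1: 0, x2: 0, s1: 5/4, s2: -3/2, s3: 0, s4: 0.
The most negative is -3/2 in column s2, so s2 would enter next.

s2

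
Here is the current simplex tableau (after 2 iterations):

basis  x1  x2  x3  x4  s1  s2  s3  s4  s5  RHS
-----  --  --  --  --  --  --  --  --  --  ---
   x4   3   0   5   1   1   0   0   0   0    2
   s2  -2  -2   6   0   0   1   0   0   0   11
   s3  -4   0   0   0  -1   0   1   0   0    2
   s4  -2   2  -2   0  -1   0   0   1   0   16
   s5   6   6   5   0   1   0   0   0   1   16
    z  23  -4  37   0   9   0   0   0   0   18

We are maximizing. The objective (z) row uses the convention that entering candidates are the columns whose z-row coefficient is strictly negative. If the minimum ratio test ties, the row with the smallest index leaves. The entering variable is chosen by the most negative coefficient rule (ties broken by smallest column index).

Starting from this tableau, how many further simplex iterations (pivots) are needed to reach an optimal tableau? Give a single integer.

1

pivot: x2 in, s5 out → z = 86/3
No improving column remains; optimal.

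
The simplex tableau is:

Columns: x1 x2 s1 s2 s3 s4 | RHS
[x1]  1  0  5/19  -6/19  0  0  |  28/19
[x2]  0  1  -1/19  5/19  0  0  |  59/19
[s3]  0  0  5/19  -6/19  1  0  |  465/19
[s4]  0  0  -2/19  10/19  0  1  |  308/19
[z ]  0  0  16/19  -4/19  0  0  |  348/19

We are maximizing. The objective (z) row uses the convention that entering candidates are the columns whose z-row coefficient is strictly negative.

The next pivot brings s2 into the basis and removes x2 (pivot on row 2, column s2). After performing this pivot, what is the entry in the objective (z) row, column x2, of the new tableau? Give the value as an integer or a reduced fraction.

4/5

Pivot element is row 2, column s2: 5/19.
Normalize row 2: new (row 2, x2) = 1/(5/19) = 19/5.
z-row ← z-row − (-4/19)·(new row 2): 0 − (-4/19)·(19/5) = 4/5.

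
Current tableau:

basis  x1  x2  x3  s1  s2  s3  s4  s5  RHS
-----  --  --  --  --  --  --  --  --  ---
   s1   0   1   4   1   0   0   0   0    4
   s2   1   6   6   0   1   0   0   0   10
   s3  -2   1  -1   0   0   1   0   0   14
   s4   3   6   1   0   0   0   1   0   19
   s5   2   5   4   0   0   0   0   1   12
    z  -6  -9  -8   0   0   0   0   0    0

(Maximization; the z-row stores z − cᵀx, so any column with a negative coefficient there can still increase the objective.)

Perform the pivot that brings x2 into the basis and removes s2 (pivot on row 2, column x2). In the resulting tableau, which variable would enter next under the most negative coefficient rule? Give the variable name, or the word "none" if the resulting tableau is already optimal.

x1

Pivot element 6. New z-row = old z-row − (-9)·(row 2/6).
Updated z-row coefficients: x1: -9/2, x2: 0, x3: 1, s1: 0, s2: 3/2, s3: 0, s4: 0, s5: 0.
The most negative is -9/2 in column x1, so x1 would enter next.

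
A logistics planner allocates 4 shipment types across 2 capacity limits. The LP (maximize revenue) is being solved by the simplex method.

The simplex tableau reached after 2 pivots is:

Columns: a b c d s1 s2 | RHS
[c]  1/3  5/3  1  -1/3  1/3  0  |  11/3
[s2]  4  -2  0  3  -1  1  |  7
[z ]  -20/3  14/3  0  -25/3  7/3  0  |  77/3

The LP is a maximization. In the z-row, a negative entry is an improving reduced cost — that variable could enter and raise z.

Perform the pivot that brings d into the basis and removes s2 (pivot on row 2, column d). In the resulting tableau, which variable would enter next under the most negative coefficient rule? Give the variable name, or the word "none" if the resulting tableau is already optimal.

Pivot element 3. New z-row = old z-row − (-25/3)·(row 2/3).
Updated z-row coefficients: a: 40/9, b: -8/9, c: 0, d: 0, s1: -4/9, s2: 25/9.
The most negative is -8/9 in column b, so b would enter next.

b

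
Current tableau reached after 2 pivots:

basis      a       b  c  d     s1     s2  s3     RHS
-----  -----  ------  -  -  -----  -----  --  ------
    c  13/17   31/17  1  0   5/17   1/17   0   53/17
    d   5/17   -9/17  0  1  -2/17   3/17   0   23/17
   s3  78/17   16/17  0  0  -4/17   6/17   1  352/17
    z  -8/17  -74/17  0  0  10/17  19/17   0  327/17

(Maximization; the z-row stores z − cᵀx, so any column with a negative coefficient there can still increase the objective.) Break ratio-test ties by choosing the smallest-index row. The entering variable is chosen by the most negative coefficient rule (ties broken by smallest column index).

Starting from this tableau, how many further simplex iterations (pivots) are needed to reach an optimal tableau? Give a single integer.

1

pivot: b in, c out → z = 827/31
No improving column remains; optimal.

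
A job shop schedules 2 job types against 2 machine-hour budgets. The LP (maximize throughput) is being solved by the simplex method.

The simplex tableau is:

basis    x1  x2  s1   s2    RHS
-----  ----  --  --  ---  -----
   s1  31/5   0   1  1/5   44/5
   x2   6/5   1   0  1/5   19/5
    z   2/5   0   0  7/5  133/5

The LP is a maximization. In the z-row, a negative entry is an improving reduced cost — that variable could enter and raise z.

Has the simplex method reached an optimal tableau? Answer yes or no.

yes

No objective-row coefficient is strictly negative, so no entering variable exists; the tableau is optimal.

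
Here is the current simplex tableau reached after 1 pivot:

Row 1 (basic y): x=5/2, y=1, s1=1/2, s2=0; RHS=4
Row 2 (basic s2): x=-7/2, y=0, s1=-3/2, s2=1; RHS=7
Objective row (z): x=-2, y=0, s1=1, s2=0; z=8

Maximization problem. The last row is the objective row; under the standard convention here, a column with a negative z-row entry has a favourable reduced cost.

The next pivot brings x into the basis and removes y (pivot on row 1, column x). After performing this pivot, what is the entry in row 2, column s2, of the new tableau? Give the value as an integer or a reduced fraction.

Pivot element is row 1, column x: 5/2.
Normalize row 1: new (row 1, s2) = 0/(5/2) = 0.
row 2 ← row 2 − (-7/2)·(new row 1): 1 − (-7/2)·0 = 1.

1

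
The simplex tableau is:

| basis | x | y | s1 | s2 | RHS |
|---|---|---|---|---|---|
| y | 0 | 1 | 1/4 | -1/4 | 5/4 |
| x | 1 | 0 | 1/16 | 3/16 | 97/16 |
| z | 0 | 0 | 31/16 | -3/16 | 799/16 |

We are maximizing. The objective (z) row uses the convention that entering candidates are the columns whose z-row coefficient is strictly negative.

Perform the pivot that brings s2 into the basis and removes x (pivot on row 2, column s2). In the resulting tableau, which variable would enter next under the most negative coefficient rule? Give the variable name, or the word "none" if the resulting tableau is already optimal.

none

Pivot element 3/16. New z-row = old z-row − (-3/16)·(row 2/(3/16)).
Updated z-row coefficients: x: 1, y: 0, s1: 2, s2: 0.
No coefficient is strictly negative; the tableau after this pivot is optimal.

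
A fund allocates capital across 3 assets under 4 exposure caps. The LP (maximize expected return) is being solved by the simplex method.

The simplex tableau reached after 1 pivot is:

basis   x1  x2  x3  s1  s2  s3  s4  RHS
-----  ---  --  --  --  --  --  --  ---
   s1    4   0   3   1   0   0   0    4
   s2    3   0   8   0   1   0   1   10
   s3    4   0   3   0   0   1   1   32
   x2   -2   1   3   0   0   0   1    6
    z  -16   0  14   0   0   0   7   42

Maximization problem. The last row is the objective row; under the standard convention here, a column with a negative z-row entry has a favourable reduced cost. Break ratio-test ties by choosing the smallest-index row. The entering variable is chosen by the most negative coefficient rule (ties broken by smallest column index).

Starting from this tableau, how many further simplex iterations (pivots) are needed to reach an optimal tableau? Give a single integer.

pivot: x1 in, s1 out → z = 58
No improving column remains; optimal.

1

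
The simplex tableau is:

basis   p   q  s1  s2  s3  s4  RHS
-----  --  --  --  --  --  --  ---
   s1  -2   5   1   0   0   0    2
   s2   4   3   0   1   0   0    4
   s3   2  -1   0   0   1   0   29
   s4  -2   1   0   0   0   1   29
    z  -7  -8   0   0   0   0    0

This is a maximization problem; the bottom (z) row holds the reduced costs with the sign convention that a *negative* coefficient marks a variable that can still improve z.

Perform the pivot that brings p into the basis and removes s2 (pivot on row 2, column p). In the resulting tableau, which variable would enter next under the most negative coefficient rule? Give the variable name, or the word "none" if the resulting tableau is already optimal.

Pivot element 4. New z-row = old z-row − (-7)·(row 2/4).
Updated z-row coefficients: p: 0, q: -11/4, s1: 0, s2: 7/4, s3: 0, s4: 0.
The most negative is -11/4 in column q, so q would enter next.

q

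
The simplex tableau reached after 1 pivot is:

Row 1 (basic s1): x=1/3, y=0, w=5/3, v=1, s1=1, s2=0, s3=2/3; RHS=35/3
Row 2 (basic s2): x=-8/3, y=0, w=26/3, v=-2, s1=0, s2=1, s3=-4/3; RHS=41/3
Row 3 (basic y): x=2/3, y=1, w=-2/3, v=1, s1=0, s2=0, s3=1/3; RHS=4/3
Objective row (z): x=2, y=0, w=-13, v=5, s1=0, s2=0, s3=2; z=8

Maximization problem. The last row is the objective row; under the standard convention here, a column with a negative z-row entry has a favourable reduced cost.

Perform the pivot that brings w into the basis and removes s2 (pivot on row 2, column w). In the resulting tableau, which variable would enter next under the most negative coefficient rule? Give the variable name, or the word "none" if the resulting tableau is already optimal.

Pivot element 26/3. New z-row = old z-row − (-13)·(row 2/(26/3)).
Updated z-row coefficients: x: -2, y: 0, w: 0, v: 2, s1: 0, s2: 3/2, s3: 0.
The most negative is -2 in column x, so x would enter next.

x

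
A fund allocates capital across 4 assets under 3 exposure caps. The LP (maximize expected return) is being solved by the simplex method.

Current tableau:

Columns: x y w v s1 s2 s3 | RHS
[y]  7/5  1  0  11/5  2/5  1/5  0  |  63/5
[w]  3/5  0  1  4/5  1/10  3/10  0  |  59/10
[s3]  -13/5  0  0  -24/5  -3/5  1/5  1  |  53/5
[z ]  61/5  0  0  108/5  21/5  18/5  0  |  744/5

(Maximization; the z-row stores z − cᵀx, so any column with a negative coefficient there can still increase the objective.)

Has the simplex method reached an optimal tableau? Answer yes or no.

yes

No objective-row coefficient is strictly negative, so no entering variable exists; the tableau is optimal.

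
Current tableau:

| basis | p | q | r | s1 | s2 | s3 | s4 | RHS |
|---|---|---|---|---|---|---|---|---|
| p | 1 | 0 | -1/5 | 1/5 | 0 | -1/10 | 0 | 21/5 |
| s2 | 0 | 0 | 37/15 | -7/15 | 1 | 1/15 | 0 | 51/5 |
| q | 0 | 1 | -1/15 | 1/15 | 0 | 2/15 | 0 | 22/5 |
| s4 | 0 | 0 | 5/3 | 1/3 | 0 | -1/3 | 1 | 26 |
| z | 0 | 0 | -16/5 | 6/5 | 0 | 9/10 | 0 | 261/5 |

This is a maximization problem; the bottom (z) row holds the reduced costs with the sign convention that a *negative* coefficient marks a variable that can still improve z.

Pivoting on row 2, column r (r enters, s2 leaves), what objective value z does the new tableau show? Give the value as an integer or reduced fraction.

Minimum ratio for r: (51/5)/(37/15) = 153/37.
z changes by −(z-row coeff of r)·ratio = −(-16/5)·(153/37) = 2448/185.
New z = 261/5 + (2448/185) = 2421/37.

2421/37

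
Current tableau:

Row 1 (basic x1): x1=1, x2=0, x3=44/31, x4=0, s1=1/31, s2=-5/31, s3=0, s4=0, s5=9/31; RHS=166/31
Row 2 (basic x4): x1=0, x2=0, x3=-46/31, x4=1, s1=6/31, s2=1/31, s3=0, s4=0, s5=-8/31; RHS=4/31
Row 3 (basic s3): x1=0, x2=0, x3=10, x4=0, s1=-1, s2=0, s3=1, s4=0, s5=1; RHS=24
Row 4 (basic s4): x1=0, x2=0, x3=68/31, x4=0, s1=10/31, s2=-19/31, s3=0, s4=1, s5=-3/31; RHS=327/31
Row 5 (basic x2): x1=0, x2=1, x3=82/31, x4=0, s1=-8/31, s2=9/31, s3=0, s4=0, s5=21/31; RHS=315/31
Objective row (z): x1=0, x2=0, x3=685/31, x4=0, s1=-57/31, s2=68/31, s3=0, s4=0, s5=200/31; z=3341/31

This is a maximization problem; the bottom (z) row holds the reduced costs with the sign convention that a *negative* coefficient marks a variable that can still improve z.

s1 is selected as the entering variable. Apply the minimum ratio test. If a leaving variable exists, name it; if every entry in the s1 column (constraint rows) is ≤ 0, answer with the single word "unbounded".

x4

Ratios: row 1 (x1): (166/31)/(1/31) = 166; row 2 (x4): (4/31)/(6/31) = 2/3; row 3 (s3): entry -1 ≤ 0, skip; row 4 (s4): (327/31)/(10/31) = 327/10; row 5 (x2): entry -8/31 ≤ 0, skip.
Minimum ratio is in the x4 row, so x4 leaves.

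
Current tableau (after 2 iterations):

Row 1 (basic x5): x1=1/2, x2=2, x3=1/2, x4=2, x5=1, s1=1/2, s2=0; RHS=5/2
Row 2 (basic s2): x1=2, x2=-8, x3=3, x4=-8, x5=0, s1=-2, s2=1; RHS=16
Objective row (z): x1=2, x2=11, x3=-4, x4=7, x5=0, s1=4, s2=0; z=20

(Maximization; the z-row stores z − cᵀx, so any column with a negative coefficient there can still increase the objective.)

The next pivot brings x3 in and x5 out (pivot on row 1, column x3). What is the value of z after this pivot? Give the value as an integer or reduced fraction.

40

Minimum ratio for x3: (5/2)/(1/2) = 5.
z changes by −(z-row coeff of x3)·ratio = −(-4)·5 = 20.
New z = 20 + 20 = 40.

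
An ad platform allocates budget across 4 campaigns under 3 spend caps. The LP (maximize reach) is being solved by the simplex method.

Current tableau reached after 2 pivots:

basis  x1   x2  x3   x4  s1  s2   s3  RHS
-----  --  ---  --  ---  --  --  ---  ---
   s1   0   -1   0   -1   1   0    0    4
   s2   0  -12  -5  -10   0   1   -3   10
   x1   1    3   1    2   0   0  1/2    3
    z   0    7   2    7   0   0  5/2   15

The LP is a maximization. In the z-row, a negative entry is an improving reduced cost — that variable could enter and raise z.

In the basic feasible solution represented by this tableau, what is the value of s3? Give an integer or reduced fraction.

0

s3 is nonbasic (not in the basis column), so its value in the current BFS is 0.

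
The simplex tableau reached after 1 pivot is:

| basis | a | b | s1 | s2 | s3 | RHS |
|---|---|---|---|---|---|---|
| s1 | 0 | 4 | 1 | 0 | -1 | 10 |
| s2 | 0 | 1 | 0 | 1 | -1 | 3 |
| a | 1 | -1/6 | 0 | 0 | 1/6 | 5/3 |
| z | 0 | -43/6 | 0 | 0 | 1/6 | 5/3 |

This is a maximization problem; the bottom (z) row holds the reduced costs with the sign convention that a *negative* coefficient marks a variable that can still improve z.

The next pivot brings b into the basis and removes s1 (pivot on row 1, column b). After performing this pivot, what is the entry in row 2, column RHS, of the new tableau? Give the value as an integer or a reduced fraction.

1/2

Pivot element is row 1, column b: 4.
Normalize row 1: new (row 1, RHS) = 10/4 = 5/2.
row 2 ← row 2 − 1·(new row 1): 3 − 1·(5/2) = 1/2.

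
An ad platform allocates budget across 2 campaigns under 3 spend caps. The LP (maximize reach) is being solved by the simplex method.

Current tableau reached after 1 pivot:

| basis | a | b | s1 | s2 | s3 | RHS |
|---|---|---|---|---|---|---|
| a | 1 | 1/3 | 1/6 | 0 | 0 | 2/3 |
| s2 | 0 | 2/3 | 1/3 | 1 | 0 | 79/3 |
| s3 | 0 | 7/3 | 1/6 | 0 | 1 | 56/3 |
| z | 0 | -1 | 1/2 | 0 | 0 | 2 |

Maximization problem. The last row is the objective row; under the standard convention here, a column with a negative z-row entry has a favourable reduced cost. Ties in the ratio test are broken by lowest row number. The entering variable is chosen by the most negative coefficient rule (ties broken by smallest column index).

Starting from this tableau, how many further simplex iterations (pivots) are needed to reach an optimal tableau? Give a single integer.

1

pivot: b in, a out → z = 4
No improving column remains; optimal.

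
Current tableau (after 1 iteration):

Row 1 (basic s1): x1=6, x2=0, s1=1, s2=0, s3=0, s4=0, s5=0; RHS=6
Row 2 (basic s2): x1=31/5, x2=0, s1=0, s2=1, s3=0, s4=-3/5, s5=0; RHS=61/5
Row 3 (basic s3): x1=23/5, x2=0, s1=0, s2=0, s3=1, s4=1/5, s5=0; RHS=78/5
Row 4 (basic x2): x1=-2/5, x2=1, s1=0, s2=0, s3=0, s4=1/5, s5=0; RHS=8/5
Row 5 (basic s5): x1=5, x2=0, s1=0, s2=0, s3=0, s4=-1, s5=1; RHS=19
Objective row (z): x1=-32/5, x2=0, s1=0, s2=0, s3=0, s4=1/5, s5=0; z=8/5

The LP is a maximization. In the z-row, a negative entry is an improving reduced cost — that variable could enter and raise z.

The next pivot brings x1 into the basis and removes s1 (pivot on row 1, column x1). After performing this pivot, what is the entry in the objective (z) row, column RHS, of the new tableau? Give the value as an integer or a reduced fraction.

8

Pivot element is row 1, column x1: 6.
Normalize row 1: new (row 1, RHS) = 6/6 = 1.
z-row ← z-row − (-32/5)·(new row 1): 8/5 − (-32/5)·1 = 8.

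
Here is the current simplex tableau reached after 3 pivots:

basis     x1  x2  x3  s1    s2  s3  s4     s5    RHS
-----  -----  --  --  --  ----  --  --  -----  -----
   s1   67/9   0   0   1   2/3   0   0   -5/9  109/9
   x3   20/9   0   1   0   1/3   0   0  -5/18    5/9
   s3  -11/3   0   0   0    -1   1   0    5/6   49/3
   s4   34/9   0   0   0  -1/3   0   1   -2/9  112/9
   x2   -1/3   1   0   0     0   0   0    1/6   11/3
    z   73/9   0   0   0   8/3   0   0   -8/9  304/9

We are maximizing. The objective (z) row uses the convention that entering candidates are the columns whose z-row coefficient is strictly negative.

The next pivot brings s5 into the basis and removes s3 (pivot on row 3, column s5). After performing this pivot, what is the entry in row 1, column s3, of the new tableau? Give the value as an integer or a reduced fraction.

2/3

Pivot element is row 3, column s5: 5/6.
Normalize row 3: new (row 3, s3) = 1/(5/6) = 6/5.
row 1 ← row 1 − (-5/9)·(new row 3): 0 − (-5/9)·(6/5) = 2/3.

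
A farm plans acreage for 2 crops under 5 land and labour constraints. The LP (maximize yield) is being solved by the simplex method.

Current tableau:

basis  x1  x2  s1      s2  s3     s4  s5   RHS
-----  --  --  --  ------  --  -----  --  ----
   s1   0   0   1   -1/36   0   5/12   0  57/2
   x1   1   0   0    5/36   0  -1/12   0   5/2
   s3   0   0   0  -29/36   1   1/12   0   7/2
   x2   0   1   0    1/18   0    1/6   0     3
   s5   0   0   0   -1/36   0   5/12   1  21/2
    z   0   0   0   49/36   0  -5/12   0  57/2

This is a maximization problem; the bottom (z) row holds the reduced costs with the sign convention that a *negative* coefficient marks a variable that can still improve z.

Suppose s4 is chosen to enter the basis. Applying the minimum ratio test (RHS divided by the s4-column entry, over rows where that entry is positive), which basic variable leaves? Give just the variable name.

Ratios: row 1 (s1): (57/2)/(5/12) = 342/5; row 2 (x1): entry -1/12 ≤ 0, skip; row 3 (s3): (7/2)/(1/12) = 42; row 4 (x2): 3/(1/6) = 18; row 5 (s5): (21/2)/(5/12) = 126/5.
Minimum ratio 18 is in the x2 row, so x2 leaves.

x2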